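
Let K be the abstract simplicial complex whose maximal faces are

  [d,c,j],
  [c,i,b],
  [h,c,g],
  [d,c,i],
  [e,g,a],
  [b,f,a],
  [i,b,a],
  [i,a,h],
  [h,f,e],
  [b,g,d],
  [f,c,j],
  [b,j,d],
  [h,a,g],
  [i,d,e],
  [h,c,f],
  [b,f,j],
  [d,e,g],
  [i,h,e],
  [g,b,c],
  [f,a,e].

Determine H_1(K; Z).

Order the vertices as a < b < c < d < e < f < g < h < i < j. Listing each simplex with vertices in this order, K has dimension 2 with simplices:

  0-simplices (10): a, b, c, d, e, f, g, h, i, j
  1-simplices (30): ab, ae, af, ag, ah, ai, bc, bd, bf, bg, bi, bj, cd, cf, cg, ch, ci, cj, de, dg, di, dj, ef, eg, eh, ei, fh, fj, gh, hi
  2-simplices (20): abf, abi, aef, aeg, agh, ahi, bcg, bci, bdg, bdj, bfj, cdi, cdj, cfh, cfj, cgh, deg, dei, efh, ehi

giving chain groups C_0 ≅ Z^10, C_1 ≅ Z^30, C_2 ≅ Z^20.

Boundary ∂_1: C_1 → C_0 is given by ∂[p,q] = [q] − [p]. For instance
  ∂de = e − d.
The resulting 10×30 matrix has rank 9, and its Smith normal form has invariant factors (1,1,1,1,1,1,1,1,1).

∂_2: C_2 → C_1 sends each 2-simplex [p,q,r] to [q,r] − [p,r] + [p,q]. For instance
  ∂bdg = dg − bg + bd,
  ∂abi = bi − ai + ab.
The resulting 30×20 matrix has rank 20, and its Smith normal form has invariant factors (1,1,1,1,1,1,1,1,1,1,1,1,1,1,1,1,1,1,1,2).

Now H_k = ker ∂_k / im ∂_{k+1}, so:

  H_1: rank ker ∂_1 − rank ∂_2 = (30 − 9) − 20 = 1, and ∂_2 has invariant factor 2 > 1, so H_1 = Z ⊕ Z/2.

H_1 ≅ Z ⊕ Z/2.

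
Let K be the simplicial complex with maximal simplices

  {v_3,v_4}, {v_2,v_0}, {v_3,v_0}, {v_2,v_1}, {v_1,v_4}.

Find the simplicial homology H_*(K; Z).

H_0 ≅ Z,  H_1 ≅ Z.

Fix the vertex order v_0 < v_1 < v_2 < v_3 < v_4 and write every simplex with vertices in increasing order. Then dim K = 1 and the simplices of K are:

  0-simplices (5): [v_0], [v_1], [v_2], [v_3], [v_4]
  1-simplices (5): [v_0,v_2], [v_0,v_3], [v_1,v_2], [v_1,v_4], [v_3,v_4]

Hence C_0 ≅ Z^5, C_1 ≅ Z^5.

Boundary ∂_1: C_1 → C_0 maps an edge to its endpoints' difference, ∂[p,q] = q − p. For instance
  ∂[v_0,v_2] = [v_2] − [v_0].
The resulting 5×5 matrix has rank 4, and its Smith normal form has invariant factors (1,1,1,1).

Reading off H_k = ker ∂_k / im ∂_{k+1}:

  H_0: rank C_0 − rank ∂_1 = 5 − 4 = 1, and the invariant factors of ∂_1 are all 1, so H_0 = Z.
  H_1: rank ker ∂_1 − rank ∂_2 = (5 − 4) − 0 = 1, and there is no ∂_2, so H_1 = Z.

As a check, the Euler characteristic is 5 − 5 = 0, which agrees with 1 − 1 = 0.
(K is a triangulation of the circle S^1.)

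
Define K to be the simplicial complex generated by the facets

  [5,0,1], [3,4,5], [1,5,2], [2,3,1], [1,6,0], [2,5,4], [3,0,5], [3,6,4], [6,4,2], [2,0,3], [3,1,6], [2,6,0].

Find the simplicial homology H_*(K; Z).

Fix the vertex order 0 < 1 < 2 < 3 < 4 < 5 < 6 and write every simplex with vertices in increasing order. Then dim K = 2 and the simplices of K are:

  0-simplices (7): [0], [1], [2], [3], [4], [5], [6]
  1-simplices (18): [0,1], [0,2], [0,3], [0,5], [0,6], [1,2], [1,3], [1,5], [1,6], [2,3], [2,4], [2,5], [2,6], [3,4], [3,5], [3,6], [4,5], [4,6]
  2-simplices (12): [0,1,5], [0,1,6], [0,2,3], [0,2,6], [0,3,5], [1,2,3], [1,2,5], [1,3,6], [2,4,5], [2,4,6], [3,4,5], [3,4,6]

Hence C_0 ≅ Z^7, C_1 ≅ Z^18, C_2 ≅ Z^12.

The boundary map ∂_1: C_1 → C_0 maps an edge to its endpoints' difference, ∂[p,q] = q − p.
The 7×18 boundary matrix has rank 6 and Smith normal form diag(1,1,1,1,1,1).

Boundary ∂_2: C_2 → C_1 maps a triangle to the signed sum of its edges. For instance
  ∂[2,4,5] = [4,5] − [2,5] + [2,4],
  ∂[0,3,5] = [3,5] − [0,5] + [0,3].
The 18×12 boundary matrix has rank 12 and Smith normal form diag(1,1,1,1,1,1,1,1,1,1,1,2).

Now H_k = ker ∂_k / im ∂_{k+1}, so:

  H_0: rank C_0 − rank ∂_1 = 7 − 6 = 1, and the invariant factors of ∂_1 are all 1, so H_0 = Z.
  H_1: rank ker ∂_1 − rank ∂_2 = (18 − 6) − 12 = 0, and ∂_2 has invariant factor 2 > 1, so H_1 = Z/2.
  H_2: rank ker ∂_2 − rank ∂_3 = (12 − 12) − 0 = 0, and there is no ∂_3, so H_2 = 0.

As a check, the Euler characteristic is 7 − 18 + 12 = 1, which agrees with 1 − 0 + 0 = 1.
(K is a triangulation of the real projective plane RP^2.)

H_0 = Z,  H_1 = Z/2,  H_2 = 0.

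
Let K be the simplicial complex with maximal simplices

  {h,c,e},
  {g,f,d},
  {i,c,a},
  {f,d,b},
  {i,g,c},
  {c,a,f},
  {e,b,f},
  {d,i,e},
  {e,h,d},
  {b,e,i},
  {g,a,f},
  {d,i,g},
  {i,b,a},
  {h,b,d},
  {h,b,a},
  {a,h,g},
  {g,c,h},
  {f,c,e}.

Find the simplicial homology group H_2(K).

We work with the vertex ordering a < b < c < d < e < f < g < h < i. The simplices of K, each written with vertices in increasing order, are:

  0-simplices (9): a, b, c, d, e, f, g, h, i
  1-simplices (27): ab, ac, af, ag, ah, ai, bd, be, bf, bh, bi, ce, cf, cg, ch, ci, de, df, dg, dh, di, ef, eh, ei, fg, gh, gi
  2-simplices (18): abh, abi, acf, aci, afg, agh, bdf, bdh, bef, bei, cef, ceh, cgh, cgi, deh, dei, dfg, dgi

Hence C_0 ≅ Z^9, C_1 ≅ Z^27, C_2 ≅ Z^18.

The boundary map ∂_1: C_1 → C_0 maps an edge to its endpoints' difference, ∂[p,q] = q − p. For instance
  ∂ac = c − a.
The 9×27 boundary matrix has rank 8 and Smith normal form diag(1,1,1,1,1,1,1,1).

The boundary map ∂_2: C_2 → C_1 maps a triangle to the signed sum of its edges. For instance
  ∂ceh = eh − ch + ce,
  ∂cgi = gi − ci + cg.
The resulting 27×18 matrix has rank 18, and its Smith normal form has invariant factors (1,1,1,1,1,1,1,1,1,1,1,1,1,1,1,1,1,2).

From H_k ≅ ker(∂_k) / im(∂_{k+1}) we obtain:

  H_2: rank ker ∂_2 − rank ∂_3 = (18 − 18) − 0 = 0, and there is no ∂_3, so H_2 = 0.

H_2 = 0.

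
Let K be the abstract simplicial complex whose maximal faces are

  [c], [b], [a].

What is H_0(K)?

We work with the vertex ordering a < b < c. The simplices of K, each written with vertices in increasing order, are:

  0-simplices (3): a, b, c

so the chain groups are C_0 ≅ Z^3.

From H_k ≅ ker(∂_k) / im(∂_{k+1}) we obtain:

  H_0: rank C_0 − rank ∂_1 = 3 − 0 = 3, and there is no ∂_1, so H_0 = Z^3.

H_0 = Z^3.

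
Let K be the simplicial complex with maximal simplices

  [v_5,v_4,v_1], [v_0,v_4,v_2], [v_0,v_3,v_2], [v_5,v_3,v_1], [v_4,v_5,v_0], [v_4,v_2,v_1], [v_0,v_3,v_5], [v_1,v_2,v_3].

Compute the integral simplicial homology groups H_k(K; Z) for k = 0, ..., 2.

K has 6 vertices, 12 edges, 8 triangles.
rank ∂_0 = 0, rank ∂_1 = 5 ⇒ b_0 = 6 − 0 − 5 = 1; all invariant factors of ∂_1 are 1 so no torsion. So H_0 ≅ Z.
rank ∂_1 = 5, rank ∂_2 = 7 ⇒ b_1 = 12 − 5 − 7 = 0; all invariant factors of ∂_2 are 1 so no torsion. So H_1 ≅ 0.
rank ∂_2 = 7, rank ∂_3 = 0 ⇒ b_2 = 8 − 7 − 0 = 1. So H_2 ≅ Z.

H_0 ≅ Z,  H_1 = 0,  H_2 ≅ Z.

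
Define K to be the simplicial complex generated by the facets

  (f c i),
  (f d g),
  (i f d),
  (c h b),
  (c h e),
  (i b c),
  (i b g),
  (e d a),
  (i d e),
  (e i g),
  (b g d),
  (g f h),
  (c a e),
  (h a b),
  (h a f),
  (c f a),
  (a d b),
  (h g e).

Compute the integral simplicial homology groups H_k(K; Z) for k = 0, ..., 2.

Fix the vertex order a < b < c < d < e < f < g < h < i and write every simplex with vertices in increasing order. Then dim K = 2 and the simplices of K are:

  0-simplices (9): a, b, c, d, e, f, g, h, i
  1-simplices (27): ab, ac, ad, ae, af, ah, bc, bd, bg, bh, bi, ce, cf, ch, ci, de, df, dg, di, eg, eh, ei, fg, fh, fi, gh, gi
  2-simplices (18): abd, abh, ace, acf, ade, afh, bch, bci, bdg, bgi, ceh, cfi, dei, dfg, dfi, egh, egi, fgh

Hence C_0 ≅ Z^9, C_1 ≅ Z^27, C_2 ≅ Z^18.

Boundary ∂_1: C_1 → C_0 maps an edge to its endpoints' difference, ∂[p,q] = q − p.
As a 9×27 matrix over Z this has rank 8, with invariant factors (1,1,1,1,1,1,1,1).

The boundary map ∂_2: C_2 → C_1 sends each 2-simplex [p,q,r] to [q,r] − [p,r] + [p,q]. For instance
  ∂bdg = dg − bg + bd,
  ∂egi = gi − ei + eg.
The 27×18 boundary matrix has rank 18 and Smith normal form diag(1,1,1,1,1,1,1,1,1,1,1,1,1,1,1,1,1,2).

Reading off H_k = ker ∂_k / im ∂_{k+1}:

  H_0: rank C_0 − rank ∂_1 = 9 − 8 = 1, and the invariant factors of ∂_1 are all 1, so H_0 = Z.
  H_1: rank ker ∂_1 − rank ∂_2 = (27 − 8) − 18 = 1, and ∂_2 has invariant factor 2 > 1, so H_1 = Z ⊕ Z/2.
  H_2: rank ker ∂_2 − rank ∂_3 = (18 − 18) − 0 = 0, and there is no ∂_3, so H_2 = 0.

(K is a triangulation of the Klein bottle.)

H_0 = Z,  H_1 = Z ⊕ Z/2,  H_2 = 0.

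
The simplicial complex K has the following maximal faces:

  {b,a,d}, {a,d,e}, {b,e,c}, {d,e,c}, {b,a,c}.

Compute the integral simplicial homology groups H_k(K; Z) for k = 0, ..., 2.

H_0 ≅ Z,  H_1 ≅ Z,  H_2 = 0.

Take the total order a < b < c < d < e on the vertex set. Then K (dimension 2) consists of the simplices:

  0-simplices (5): a, b, c, d, e
  1-simplices (10): ab, ac, ad, ae, bc, bd, be, cd, ce, de
  2-simplices (5): abc, abd, ade, bce, cde

Hence C_0 ≅ Z^5, C_1 ≅ Z^10, C_2 ≅ Z^5.

The boundary map ∂_1: C_1 → C_0 sends each edge [p,q] (with p < q) to q − p.
As a 5×10 matrix over Z this has rank 4, with invariant factors (1,1,1,1).

The boundary map ∂_2: C_2 → C_1 sends each 2-simplex [p,q,r] to [q,r] − [p,r] + [p,q]. For instance
  ∂abc = bc − ac + ab,
  ∂bce = ce − be + bc.
The 10×5 boundary matrix has rank 5 and Smith normal form diag(1,1,1,1,1).

Now H_k = ker ∂_k / im ∂_{k+1}, so:

  H_0: rank C_0 − rank ∂_1 = 5 − 4 = 1, and the invariant factors of ∂_1 are all 1, so H_0 ≅ Z.
  H_1: rank ker ∂_1 − rank ∂_2 = (10 − 4) − 5 = 1, and the invariant factors of ∂_2 are all 1, so H_1 ≅ Z.
  H_2: rank ker ∂_2 − rank ∂_3 = (5 − 5) − 0 = 0, and there is no ∂_3, so H_2 ≅ 0.

(K is a triangulation of the Möbius band.)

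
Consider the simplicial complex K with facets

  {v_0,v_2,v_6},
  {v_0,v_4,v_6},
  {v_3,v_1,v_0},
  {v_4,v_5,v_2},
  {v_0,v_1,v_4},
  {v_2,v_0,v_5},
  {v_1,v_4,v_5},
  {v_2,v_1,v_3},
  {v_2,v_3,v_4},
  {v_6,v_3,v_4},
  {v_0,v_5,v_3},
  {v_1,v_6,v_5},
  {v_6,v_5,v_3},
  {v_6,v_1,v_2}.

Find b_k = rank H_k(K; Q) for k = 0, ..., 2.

K has 7 vertices, 21 edges, 14 triangles.
rank ∂_0 = 0, rank ∂_1 = 6 ⇒ b_0 = 7 − 0 − 6 = 1; all invariant factors of ∂_1 are 1 so no torsion. So H_0 ≅ Z.
rank ∂_1 = 6, rank ∂_2 = 13 ⇒ b_1 = 21 − 6 − 13 = 2; all invariant factors of ∂_2 are 1 so no torsion. So H_1 ≅ Z^2.
rank ∂_2 = 13, rank ∂_3 = 0 ⇒ b_2 = 14 − 13 − 0 = 1. So H_2 ≅ Z.

b_0 = 1, b_1 = 2, b_2 = 1.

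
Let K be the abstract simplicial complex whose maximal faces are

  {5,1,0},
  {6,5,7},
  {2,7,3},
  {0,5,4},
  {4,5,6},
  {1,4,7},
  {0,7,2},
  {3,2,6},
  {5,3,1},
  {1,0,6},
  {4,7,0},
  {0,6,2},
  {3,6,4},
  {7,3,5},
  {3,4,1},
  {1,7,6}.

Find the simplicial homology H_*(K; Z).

Order the vertices as 0 < 1 < 2 < 3 < 4 < 5 < 6 < 7. Listing each simplex with vertices in this order, K has dimension 2 with simplices:

  0-simplices (8): [0], [1], [2], [3], [4], [5], [6], [7]
  1-simplices (24): (24 of them)
  2-simplices (16): [0,1,5], [0,1,6], [0,2,6], [0,2,7], [0,4,5], [0,4,7], [1,3,4], [1,3,5], [1,4,7], [1,6,7], [2,3,6], [2,3,7], [3,4,6], [3,5,7], [4,5,6], [5,6,7]

giving chain groups C_0 ≅ Z^8, C_1 ≅ Z^24, C_2 ≅ Z^16.

Boundary ∂_1: C_1 → C_0 is given by ∂[p,q] = [q] − [p]. For instance
  ∂[2,7] = [7] − [2].
As a 8×24 matrix over Z this has rank 7, with invariant factors (1,1,1,1,1,1,1).

∂_2: C_2 → C_1 acts by ∂[p,q,r] = [q,r] − [p,r] + [p,q]. For instance
  ∂[0,1,6] = [1,6] − [0,6] + [0,1],
  ∂[3,4,6] = [4,6] − [3,6] + [3,4].
As a 24×16 matrix over Z this has rank 15, with invariant factors (1,1,1,1,1,1,1,1,1,1,1,1,1,1,1).

Computing H_k = (kernel of ∂_k) / (image of ∂_{k+1}):

  H_0: rank C_0 − rank ∂_1 = 8 − 7 = 1, and the invariant factors of ∂_1 are all 1, so H_0 = Z.
  H_1: rank ker ∂_1 − rank ∂_2 = (24 − 7) − 15 = 2, and the invariant factors of ∂_2 are all 1, so H_1 = Z^2.
  H_2: rank ker ∂_2 − rank ∂_3 = (16 − 15) − 0 = 1, and there is no ∂_3, so H_2 = Z.

As a check, the Euler characteristic is 8 − 24 + 16 = 0, which agrees with 1 − 2 + 1 = 0.
(K is a triangulation of the torus T^2.)

H_0 = Z,  H_1 = Z^2,  H_2 = Z.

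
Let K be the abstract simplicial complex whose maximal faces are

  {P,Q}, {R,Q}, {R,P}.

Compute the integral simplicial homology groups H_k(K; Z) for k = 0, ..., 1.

H_0 ≅ Z,  H_1 ≅ Z.

Fix the vertex order P < Q < R and write every simplex with vertices in increasing order. Then dim K = 1 and the simplices of K are:

  0-simplices (3): P, Q, R
  1-simplices (3): PQ, PR, QR

Hence C_0 ≅ Z^3, C_1 ≅ Z^3.

The boundary map ∂_1: C_1 → C_0 is given by ∂[p,q] = [q] − [p].
As a 3×3 matrix over Z this has rank 2, with invariant factors (1,1).

Computing H_k = (kernel of ∂_k) / (image of ∂_{k+1}):

  H_0: rank C_0 − rank ∂_1 = 3 − 2 = 1, and the invariant factors of ∂_1 are all 1, so H_0 ≅ Z.
  H_1: rank ker ∂_1 − rank ∂_2 = (3 − 2) − 0 = 1, and there is no ∂_2, so H_1 ≅ Z.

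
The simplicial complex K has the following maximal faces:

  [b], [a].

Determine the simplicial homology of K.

Fix the vertex order a < b and write every simplex with vertices in increasing order. Then dim K = 0 and the simplices of K are:

  0-simplices (2): a, b

so the chain groups are C_0 ≅ Z^2.

Reading off H_k = ker ∂_k / im ∂_{k+1}:

  H_0: rank C_0 − rank ∂_1 = 2 − 0 = 2, and there is no ∂_1, so H_0 ≅ Z^2.

H_0 = Z^2.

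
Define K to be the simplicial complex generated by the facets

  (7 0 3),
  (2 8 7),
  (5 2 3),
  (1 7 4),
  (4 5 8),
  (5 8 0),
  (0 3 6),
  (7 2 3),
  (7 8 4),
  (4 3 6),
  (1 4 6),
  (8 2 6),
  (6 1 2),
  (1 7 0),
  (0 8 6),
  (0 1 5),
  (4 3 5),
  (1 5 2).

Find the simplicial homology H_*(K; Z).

Order the vertices as 0 < 1 < 2 < 3 < 4 < 5 < 6 < 7 < 8. Listing each simplex with vertices in this order, K has dimension 2 with simplices:

  0-simplices (9): [0], [1], [2], [3], [4], [5], [6], [7], [8]
  1-simplices (27): (27 of them)
  2-simplices (18): [0,1,5], [0,1,7], [0,3,6], [0,3,7], [0,5,8], [0,6,8], [1,2,5], [1,2,6], [1,4,6], [1,4,7], [2,3,5], [2,3,7], [2,6,8], [2,7,8], [3,4,5], [3,4,6], [4,5,8], [4,7,8]

giving chain groups C_0 ≅ Z^9, C_1 ≅ Z^27, C_2 ≅ Z^18.

∂_1: C_1 → C_0 is given by ∂[p,q] = [q] − [p]. For instance
  ∂[1,7] = [7] − [1].
This gives a 9×27 integer matrix of rank 8; reducing to Smith normal form yields diagonal entries (1,1,1,1,1,1,1,1).

The boundary map ∂_2: C_2 → C_1 maps a triangle to the signed sum of its edges. For instance
  ∂[4,5,8] = [5,8] − [4,8] + [4,5],
  ∂[1,2,5] = [2,5] − [1,5] + [1,2].
This gives a 27×18 integer matrix of rank 17; reducing to Smith normal form yields diagonal entries (1,1,1,1,1,1,1,1,1,1,1,1,1,1,1,1,1).

Reading off H_k = ker ∂_k / im ∂_{k+1}:

  H_0: rank C_0 − rank ∂_1 = 9 − 8 = 1, and the invariant factors of ∂_1 are all 1, so H_0 = Z.
  H_1: rank ker ∂_1 − rank ∂_2 = (27 − 8) − 17 = 2, and the invariant factors of ∂_2 are all 1, so H_1 = Z^2.
  H_2: rank ker ∂_2 − rank ∂_3 = (18 − 17) − 0 = 1, and there is no ∂_3, so H_2 = Z.

As a check, the Euler characteristic is 9 − 27 + 18 = 0, which agrees with 1 − 2 + 1 = 0.

H_0 ≅ Z,  H_1 ≅ Z^2,  H_2 ≅ Z.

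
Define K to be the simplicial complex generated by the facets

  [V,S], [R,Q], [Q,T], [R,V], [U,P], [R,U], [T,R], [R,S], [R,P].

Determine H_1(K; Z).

H_1 = Z^3.

Order the vertices as P < Q < R < S < T < U < V. Listing each simplex with vertices in this order, K has dimension 1 with simplices:

  0-simplices (7): P, Q, R, S, T, U, V
  1-simplices (9): PR, PU, QR, QT, RS, RT, RU, RV, SV

Hence C_0 ≅ Z^7, C_1 ≅ Z^9.

∂_1: C_1 → C_0 is given by ∂[p,q] = [q] − [p].
This gives a 7×9 integer matrix of rank 6; reducing to Smith normal form yields diagonal entries (1,1,1,1,1,1).

From H_k ≅ ker(∂_k) / im(∂_{k+1}) we obtain:

  H_1: rank ker ∂_1 − rank ∂_2 = (9 − 6) − 0 = 3, and there is no ∂_2, so H_1 = Z^3.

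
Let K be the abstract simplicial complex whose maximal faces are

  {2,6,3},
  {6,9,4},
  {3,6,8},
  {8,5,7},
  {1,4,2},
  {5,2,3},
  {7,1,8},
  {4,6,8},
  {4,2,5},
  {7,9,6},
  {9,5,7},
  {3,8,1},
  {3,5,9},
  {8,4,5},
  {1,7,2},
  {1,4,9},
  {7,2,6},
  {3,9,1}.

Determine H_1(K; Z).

H_1 = Z^2.

We work with the vertex ordering 1 < 2 < 3 < 4 < 5 < 6 < 7 < 8 < 9. The simplices of K, each written with vertices in increasing order, are:

  0-simplices (9): [1], [2], [3], [4], [5], [6], [7], [8], [9]
  1-simplices (27): (27 of them)
  2-simplices (18): [1,2,4], [1,2,7], [1,3,8], [1,3,9], [1,4,9], [1,7,8], [2,3,5], [2,3,6], [2,4,5], [2,6,7], [3,5,9], [3,6,8], [4,5,8], [4,6,8], [4,6,9], [5,7,8], [5,7,9], [6,7,9]

giving chain groups C_0 ≅ Z^9, C_1 ≅ Z^27, C_2 ≅ Z^18.

∂_1: C_1 → C_0 is given by ∂[p,q] = [q] − [p]. For instance
  ∂[5,7] = [7] − [5].
The 9×27 boundary matrix has rank 8 and Smith normal form diag(1,1,1,1,1,1,1,1).

∂_2: C_2 → C_1 sends each 2-simplex [p,q,r] to [q,r] − [p,r] + [p,q]. For instance
  ∂[1,7,8] = [7,8] − [1,8] + [1,7],
  ∂[3,6,8] = [6,8] − [3,8] + [3,6].
This gives a 27×18 integer matrix of rank 17; reducing to Smith normal form yields diagonal entries (1,1,1,1,1,1,1,1,1,1,1,1,1,1,1,1,1).

Now H_k = ker ∂_k / im ∂_{k+1}, so:

  H_1: rank ker ∂_1 − rank ∂_2 = (27 − 8) − 17 = 2, and the invariant factors of ∂_2 are all 1, so H_1 = Z^2.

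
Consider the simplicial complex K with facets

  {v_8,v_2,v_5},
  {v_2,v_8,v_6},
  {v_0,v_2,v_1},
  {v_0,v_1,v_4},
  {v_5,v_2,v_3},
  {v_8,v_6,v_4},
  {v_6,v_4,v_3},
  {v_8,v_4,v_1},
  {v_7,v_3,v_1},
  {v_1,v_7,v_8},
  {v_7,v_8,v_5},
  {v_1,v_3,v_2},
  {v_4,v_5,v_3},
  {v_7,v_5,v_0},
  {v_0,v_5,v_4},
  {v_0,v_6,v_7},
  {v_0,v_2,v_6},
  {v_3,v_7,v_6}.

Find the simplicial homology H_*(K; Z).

Fix the vertex order v_0 < v_1 < v_2 < v_3 < v_4 < v_5 < v_6 < v_7 < v_8 and write every simplex with vertices in increasing order. Then dim K = 2 and the simplices of K are:

  0-simplices (9): [v_0], [v_1], [v_2], [v_3], [v_4], [v_5], [v_6], [v_7], [v_8]
  1-simplices (27): (27 of them)
  2-simplices (18): (18 of them)

giving chain groups C_0 ≅ Z^9, C_1 ≅ Z^27, C_2 ≅ Z^18.

∂_1: C_1 → C_0 is given by ∂[p,q] = [q] − [p].
The resulting 9×27 matrix has rank 8, and its Smith normal form has invariant factors (1,1,1,1,1,1,1,1).

Boundary ∂_2: C_2 → C_1 sends each 2-simplex [p,q,r] to [q,r] − [p,r] + [p,q]. For instance
  ∂[v_0,v_5,v_7] = [v_5,v_7] − [v_0,v_7] + [v_0,v_5],
  ∂[v_3,v_4,v_6] = [v_4,v_6] − [v_3,v_6] + [v_3,v_4].
The 27×18 boundary matrix has rank 17 and Smith normal form diag(1,1,1,1,1,1,1,1,1,1,1,1,1,1,1,1,1).

Computing H_k = (kernel of ∂_k) / (image of ∂_{k+1}):

  H_0: rank C_0 − rank ∂_1 = 9 − 8 = 1, and the invariant factors of ∂_1 are all 1, so H_0 = Z.
  H_1: rank ker ∂_1 − rank ∂_2 = (27 − 8) − 17 = 2, and the invariant factors of ∂_2 are all 1, so H_1 = Z^2.
  H_2: rank ker ∂_2 − rank ∂_3 = (18 − 17) − 0 = 1, and there is no ∂_3, so H_2 = Z.

As a check, the Euler characteristic is 9 − 27 + 18 = 0, which agrees with 1 − 2 + 1 = 0.
(K is a triangulation of the torus T^2.)

H_0 = Z,  H_1 = Z^2,  H_2 = Z.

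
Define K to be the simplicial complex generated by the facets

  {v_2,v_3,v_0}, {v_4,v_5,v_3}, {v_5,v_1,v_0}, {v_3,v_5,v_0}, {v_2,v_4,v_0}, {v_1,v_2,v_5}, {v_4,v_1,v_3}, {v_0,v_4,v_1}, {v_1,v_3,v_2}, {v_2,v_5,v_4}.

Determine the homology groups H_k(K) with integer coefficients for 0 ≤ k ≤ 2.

H_0 = Z,  H_1 = Z_2,  H_2 = 0.

Fix the vertex order v_0 < v_1 < v_2 < v_3 < v_4 < v_5 and write every simplex with vertices in increasing order. Then dim K = 2 and the simplices of K are:

  0-simplices (6): [v_0], [v_1], [v_2], [v_3], [v_4], [v_5]
  1-simplices (15): (15 of them)
  2-simplices (10): [v_0,v_1,v_4], [v_0,v_1,v_5], [v_0,v_2,v_3], [v_0,v_2,v_4], [v_0,v_3,v_5], [v_1,v_2,v_3], [v_1,v_2,v_5], [v_1,v_3,v_4], [v_2,v_4,v_5], [v_3,v_4,v_5]

giving chain groups C_0 ≅ Z^6, C_1 ≅ Z^15, C_2 ≅ Z^10.

Boundary ∂_1: C_1 → C_0 sends each edge [p,q] (with p < q) to q − p.
The 6×15 boundary matrix has rank 5 and Smith normal form diag(1,1,1,1,1).

Boundary ∂_2: C_2 → C_1 sends each 2-simplex [p,q,r] to [q,r] − [p,r] + [p,q]. For instance
  ∂[v_0,v_2,v_3] = [v_2,v_3] − [v_0,v_3] + [v_0,v_2],
  ∂[v_1,v_3,v_4] = [v_3,v_4] − [v_1,v_4] + [v_1,v_3].
As a 15×10 matrix over Z this has rank 10, with invariant factors (1,1,1,1,1,1,1,1,1,2).

Now H_k = ker ∂_k / im ∂_{k+1}, so:

  H_0: rank C_0 − rank ∂_1 = 6 − 5 = 1, and the invariant factors of ∂_1 are all 1, so H_0 ≅ Z.
  H_1: rank ker ∂_1 − rank ∂_2 = (15 − 5) − 10 = 0, and ∂_2 has invariant factor 2 > 1, so H_1 ≅ Z_2.
  H_2: rank ker ∂_2 − rank ∂_3 = (10 − 10) − 0 = 0, and there is no ∂_3, so H_2 ≅ 0.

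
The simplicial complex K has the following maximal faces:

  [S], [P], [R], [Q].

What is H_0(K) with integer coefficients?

H_0 ≅ Z^4.

Order the vertices as P < Q < R < S. Listing each simplex with vertices in this order, K has dimension 0 with simplices:

  0-simplices (4): P, Q, R, S

giving chain groups C_0 ≅ Z^4.

Now H_k = ker ∂_k / im ∂_{k+1}, so:

  H_0: rank C_0 − rank ∂_1 = 4 − 0 = 4, and there is no ∂_1, so H_0 ≅ Z^4.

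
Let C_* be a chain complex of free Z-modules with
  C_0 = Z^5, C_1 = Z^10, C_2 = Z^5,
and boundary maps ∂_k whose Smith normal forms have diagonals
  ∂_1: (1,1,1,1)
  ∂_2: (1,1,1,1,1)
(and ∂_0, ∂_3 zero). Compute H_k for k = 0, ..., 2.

H_0: b_0 = 5 − 0 − 4 = 1; torsion from ∂_1 factors > 1: none. So H_0 ≅ Z.
H_1: b_1 = 10 − 4 − 5 = 1; torsion from ∂_2 factors > 1: none. So H_1 ≅ Z.
H_2: b_2 = 5 − 5 − 0 = 0; torsion from ∂_3 factors > 1: none. So H_2 ≅ 0.

H_0 ≅ Z,  H_1 ≅ Z,  H_2 = 0.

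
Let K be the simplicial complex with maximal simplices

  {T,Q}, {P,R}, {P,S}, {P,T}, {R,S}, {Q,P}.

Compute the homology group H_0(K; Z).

H_0 ≅ Z.

Take the total order P < Q < R < S < T on the vertex set. Then K (dimension 1) consists of the simplices:

  0-simplices (5): P, Q, R, S, T
  1-simplices (6): PQ, PR, PS, PT, QT, RS

Hence C_0 ≅ Z^5, C_1 ≅ Z^6.

The boundary map ∂_1: C_1 → C_0 is given by ∂[p,q] = [q] − [p].
As a 5×6 matrix over Z this has rank 4, with invariant factors (1,1,1,1).

Computing H_k = (kernel of ∂_k) / (image of ∂_{k+1}):

  H_0: rank C_0 − rank ∂_1 = 5 − 4 = 1, and the invariant factors of ∂_1 are all 1, so H_0 = Z.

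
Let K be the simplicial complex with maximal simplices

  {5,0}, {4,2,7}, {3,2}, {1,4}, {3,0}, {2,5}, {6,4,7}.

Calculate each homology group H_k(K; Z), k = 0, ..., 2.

H_0 = Z,  H_1 = Z,  H_2 = 0.

Fix the vertex order 0 < 1 < 2 < 3 < 4 < 5 < 6 < 7 and write every simplex with vertices in increasing order. Then dim K = 2 and the simplices of K are:

  0-simplices (8): [0], [1], [2], [3], [4], [5], [6], [7]
  1-simplices (10): [0,3], [0,5], [1,4], [2,3], [2,4], [2,5], [2,7], [4,6], [4,7], [6,7]
  2-simplices (2): [2,4,7], [4,6,7]

so the chain groups are C_0 ≅ Z^8, C_1 ≅ Z^10, C_2 ≅ Z^2.

Boundary ∂_1: C_1 → C_0 is given by ∂[p,q] = [q] − [p].
This gives a 8×10 integer matrix of rank 7; reducing to Smith normal form yields diagonal entries (1,1,1,1,1,1,1).

∂_2: C_2 → C_1 sends each 2-simplex [p,q,r] to [q,r] − [p,r] + [p,q]. For instance
  ∂[2,4,7] = [4,7] − [2,7] + [2,4],
  ∂[4,6,7] = [6,7] − [4,7] + [4,6].
The 10×2 boundary matrix has rank 2 and Smith normal form diag(1,1).

From H_k ≅ ker(∂_k) / im(∂_{k+1}) we obtain:

  H_0: rank C_0 − rank ∂_1 = 8 − 7 = 1, and the invariant factors of ∂_1 are all 1, so H_0 ≅ Z.
  H_1: rank ker ∂_1 − rank ∂_2 = (10 − 7) − 2 = 1, and the invariant factors of ∂_2 are all 1, so H_1 ≅ Z.
  H_2: rank ker ∂_2 − rank ∂_3 = (2 − 2) − 0 = 0, and there is no ∂_3, so H_2 ≅ 0.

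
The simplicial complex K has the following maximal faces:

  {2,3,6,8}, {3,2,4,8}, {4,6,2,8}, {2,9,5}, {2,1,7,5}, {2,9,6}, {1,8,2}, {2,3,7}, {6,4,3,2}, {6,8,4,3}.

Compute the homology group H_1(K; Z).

H_1 = 0.

Order the vertices as 1 < 2 < 3 < 4 < 5 < 6 < 7 < 8 < 9. Listing each simplex with vertices in this order, K has dimension 3 with simplices:

  0-simplices (9): [1], [2], [3], [4], [5], [6], [7], [8], [9]
  1-simplices (21): [1,2], [1,5], [1,7], [1,8], [2,3], [2,4], [2,5], [2,6], [2,7], [2,8], [2,9], [3,4], [3,6], [3,7], [3,8], [4,6], [4,8], [5,7], [5,9], [6,8], [6,9]
  2-simplices (18): [1,2,5], [1,2,7], [1,2,8], [1,5,7], [2,3,4], [2,3,6], [2,3,7], [2,3,8], [2,4,6], [2,4,8], [2,5,7], [2,5,9], [2,6,8], [2,6,9], [3,4,6], [3,4,8], [3,6,8], [4,6,8]
  3-simplices (6): [1,2,5,7], [2,3,4,6], [2,3,4,8], [2,3,6,8], [2,4,6,8], [3,4,6,8]

so the chain groups are C_0 ≅ Z^9, C_1 ≅ Z^21, C_2 ≅ Z^18, C_3 ≅ Z^6.

Boundary ∂_1: C_1 → C_0 is given by ∂[p,q] = [q] − [p]. For instance
  ∂[1,2] = [2] − [1].
The resulting 9×21 matrix has rank 8, and its Smith normal form has invariant factors (1,1,1,1,1,1,1,1).

The boundary map ∂_2: C_2 → C_1 maps a triangle to the signed sum of its edges. For instance
  ∂[2,6,9] = [6,9] − [2,9] + [2,6],
  ∂[3,4,8] = [4,8] − [3,8] + [3,4].
This gives a 21×18 integer matrix of rank 13; reducing to Smith normal form yields diagonal entries (1,1,1,1,1,1,1,1,1,1,1,1,1).

The boundary map ∂_3: C_3 → C_2 sends each 3-simplex σ to the alternating sum Σ_i (−1)^i (σ with its i-th vertex removed). For instance
  ∂[2,4,6,8] = [4,6,8] − [2,6,8] + [2,4,8] − [2,4,6],
  ∂[2,3,6,8] = [3,6,8] − [2,6,8] + [2,3,8] − [2,3,6].
As a 18×6 matrix over Z this has rank 5, with invariant factors (1,1,1,1,1).

Now H_k = ker ∂_k / im ∂_{k+1}, so:

  H_1: rank ker ∂_1 − rank ∂_2 = (21 − 8) − 13 = 0, and the invariant factors of ∂_2 are all 1, so H_1 ≅ 0.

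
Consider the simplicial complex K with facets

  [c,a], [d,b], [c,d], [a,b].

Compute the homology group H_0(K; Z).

H_0 = Z.

K has 4 vertices, 4 edges.
rank ∂_0 = 0, rank ∂_1 = 3 ⇒ b_0 = 4 − 0 − 3 = 1; all invariant factors of ∂_1 are 1 so no torsion. So H_0 = Z.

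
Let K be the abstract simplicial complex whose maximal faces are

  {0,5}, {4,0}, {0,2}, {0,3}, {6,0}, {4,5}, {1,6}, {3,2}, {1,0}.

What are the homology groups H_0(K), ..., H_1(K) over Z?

H_0 = Z,  H_1 = Z^3.

K has 7 vertices, 9 edges.
rank ∂_0 = 0, rank ∂_1 = 6 ⇒ b_0 = 7 − 0 − 6 = 1; all invariant factors of ∂_1 are 1 so no torsion. So H_0 = Z.
rank ∂_1 = 6, rank ∂_2 = 0 ⇒ b_1 = 9 − 6 − 0 = 3. So H_1 = Z^3.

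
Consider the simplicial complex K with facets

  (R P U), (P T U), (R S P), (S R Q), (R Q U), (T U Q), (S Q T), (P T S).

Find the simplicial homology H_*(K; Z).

H_0 = Z,  H_1 = 0,  H_2 = Z.

K has 6 vertices, 12 edges, 8 triangles.
rank ∂_0 = 0, rank ∂_1 = 5 ⇒ b_0 = 6 − 0 − 5 = 1; all invariant factors of ∂_1 are 1 so no torsion. So H_0 = Z.
rank ∂_1 = 5, rank ∂_2 = 7 ⇒ b_1 = 12 − 5 − 7 = 0; all invariant factors of ∂_2 are 1 so no torsion. So H_1 = 0.
rank ∂_2 = 7, rank ∂_3 = 0 ⇒ b_2 = 8 − 7 − 0 = 1. So H_2 = Z.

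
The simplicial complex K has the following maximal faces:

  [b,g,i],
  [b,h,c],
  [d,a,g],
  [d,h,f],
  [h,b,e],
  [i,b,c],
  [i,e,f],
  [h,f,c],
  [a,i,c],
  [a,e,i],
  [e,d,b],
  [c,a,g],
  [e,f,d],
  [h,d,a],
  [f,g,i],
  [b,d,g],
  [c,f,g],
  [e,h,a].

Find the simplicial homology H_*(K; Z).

We work with the vertex ordering a < b < c < d < e < f < g < h < i. The simplices of K, each written with vertices in increasing order, are:

  0-simplices (9): a, b, c, d, e, f, g, h, i
  1-simplices (27): ac, ad, ae, ag, ah, ai, bc, bd, be, bg, bh, bi, cf, cg, ch, ci, de, df, dg, dh, ef, eh, ei, fg, fh, fi, gi
  2-simplices (18): acg, aci, adg, adh, aeh, aei, bch, bci, bde, bdg, beh, bgi, cfg, cfh, def, dfh, efi, fgi

giving chain groups C_0 ≅ Z^9, C_1 ≅ Z^27, C_2 ≅ Z^18.

The boundary map ∂_1: C_1 → C_0 sends each edge [p,q] (with p < q) to q − p.
This gives a 9×27 integer matrix of rank 8; reducing to Smith normal form yields diagonal entries (1,1,1,1,1,1,1,1).

The boundary map ∂_2: C_2 → C_1 maps a triangle to the signed sum of its edges. For instance
  ∂dfh = fh − dh + df,
  ∂cfh = fh − ch + cf.
The 27×18 boundary matrix has rank 18 and Smith normal form diag(1,1,1,1,1,1,1,1,1,1,1,1,1,1,1,1,1,2).

Computing H_k = (kernel of ∂_k) / (image of ∂_{k+1}):

  H_0: rank C_0 − rank ∂_1 = 9 − 8 = 1, and the invariant factors of ∂_1 are all 1, so H_0 ≅ Z.
  H_1: rank ker ∂_1 − rank ∂_2 = (27 − 8) − 18 = 1, and ∂_2 has invariant factor 2 > 1, so H_1 ≅ Z ⊕ Z/2.
  H_2: rank ker ∂_2 − rank ∂_3 = (18 − 18) − 0 = 0, and there is no ∂_3, so H_2 ≅ 0.

(K is a triangulation of the Klein bottle.)

H_0 = Z,  H_1 = Z ⊕ Z/2,  H_2 = 0.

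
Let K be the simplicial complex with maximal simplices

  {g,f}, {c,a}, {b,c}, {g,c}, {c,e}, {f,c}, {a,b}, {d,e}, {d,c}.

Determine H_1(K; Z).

H_1 = Z^3.

Take the total order a < b < c < d < e < f < g on the vertex set. Then K (dimension 1) consists of the simplices:

  0-simplices (7): a, b, c, d, e, f, g
  1-simplices (9): ab, ac, bc, cd, ce, cf, cg, de, fg

so the chain groups are C_0 ≅ Z^7, C_1 ≅ Z^9.

The boundary map ∂_1: C_1 → C_0 is given by ∂[p,q] = [q] − [p]. For instance
  ∂ab = b − a.
This gives a 7×9 integer matrix of rank 6; reducing to Smith normal form yields diagonal entries (1,1,1,1,1,1).

From H_k ≅ ker(∂_k) / im(∂_{k+1}) we obtain:

  H_1: rank ker ∂_1 − rank ∂_2 = (9 − 6) − 0 = 3, and there is no ∂_2, so H_1 = Z^3.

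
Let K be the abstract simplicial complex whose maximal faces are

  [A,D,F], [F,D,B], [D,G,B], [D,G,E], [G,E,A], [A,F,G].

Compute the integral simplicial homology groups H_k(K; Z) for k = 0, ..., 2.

H_0 ≅ Z,  H_1 ≅ Z,  H_2 = 0.

Order the vertices as A < B < D < E < F < G. Listing each simplex with vertices in this order, K has dimension 2 with simplices:

  0-simplices (6): A, B, D, E, F, G
  1-simplices (12): AD, AE, AF, AG, BD, BF, BG, DE, DF, DG, EG, FG
  2-simplices (6): ADF, AEG, AFG, BDF, BDG, DEG

Hence C_0 ≅ Z^6, C_1 ≅ Z^12, C_2 ≅ Z^6.

The boundary map ∂_1: C_1 → C_0 sends each edge [p,q] (with p < q) to q − p. For instance
  ∂FG = G − F.
The resulting 6×12 matrix has rank 5, and its Smith normal form has invariant factors (1,1,1,1,1).

Boundary ∂_2: C_2 → C_1 maps a triangle to the signed sum of its edges. For instance
  ∂AEG = EG − AG + AE,
  ∂ADF = DF − AF + AD.
The resulting 12×6 matrix has rank 6, and its Smith normal form has invariant factors (1,1,1,1,1,1).

Reading off H_k = ker ∂_k / im ∂_{k+1}:

  H_0: rank C_0 − rank ∂_1 = 6 − 5 = 1, and the invariant factors of ∂_1 are all 1, so H_0 = Z.
  H_1: rank ker ∂_1 − rank ∂_2 = (12 − 5) − 6 = 1, and the invariant factors of ∂_2 are all 1, so H_1 = Z.
  H_2: rank ker ∂_2 − rank ∂_3 = (6 − 6) − 0 = 0, and there is no ∂_3, so H_2 = 0.

As a check, the Euler characteristic is 6 − 12 + 6 = 0, which agrees with 1 − 1 + 0 = 0.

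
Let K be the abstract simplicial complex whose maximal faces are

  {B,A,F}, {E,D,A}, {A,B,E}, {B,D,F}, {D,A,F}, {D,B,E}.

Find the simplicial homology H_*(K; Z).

We work with the vertex ordering A < B < D < E < F. The simplices of K, each written with vertices in increasing order, are:

  0-simplices (5): A, B, D, E, F
  1-simplices (9): AB, AD, AE, AF, BD, BE, BF, DE, DF
  2-simplices (6): ABE, ABF, ADE, ADF, BDE, BDF

Hence C_0 ≅ Z^5, C_1 ≅ Z^9, C_2 ≅ Z^6.

The boundary map ∂_1: C_1 → C_0 sends each edge [p,q] (with p < q) to q − p.
The resulting 5×9 matrix has rank 4, and its Smith normal form has invariant factors (1,1,1,1).

The boundary map ∂_2: C_2 → C_1 acts by ∂[p,q,r] = [q,r] − [p,r] + [p,q]. For instance
  ∂ADE = DE − AE + AD,
  ∂ABE = BE − AE + AB.
As a 9×6 matrix over Z this has rank 5, with invariant factors (1,1,1,1,1).

From H_k ≅ ker(∂_k) / im(∂_{k+1}) we obtain:

  H_0: rank C_0 − rank ∂_1 = 5 − 4 = 1, and the invariant factors of ∂_1 are all 1, so H_0 = Z.
  H_1: rank ker ∂_1 − rank ∂_2 = (9 − 4) − 5 = 0, and the invariant factors of ∂_2 are all 1, so H_1 = 0.
  H_2: rank ker ∂_2 − rank ∂_3 = (6 − 5) − 0 = 1, and there is no ∂_3, so H_2 = Z.

As a check, the Euler characteristic is 5 − 9 + 6 = 2, which agrees with 1 − 0 + 1 = 2.
(K is a triangulation of the 2-sphere S^2.)

H_0 ≅ Z,  H_1 = 0,  H_2 ≅ Z.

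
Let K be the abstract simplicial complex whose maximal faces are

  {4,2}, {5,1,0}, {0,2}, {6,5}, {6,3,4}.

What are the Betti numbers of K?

b_0 = 1, b_1 = 1, b_2 = 0.

Fix the vertex order 0 < 1 < 2 < 3 < 4 < 5 < 6 and write every simplex with vertices in increasing order. Then dim K = 2 and the simplices of K are:

  0-simplices (7): [0], [1], [2], [3], [4], [5], [6]
  1-simplices (9): [0,1], [0,2], [0,5], [1,5], [2,4], [3,4], [3,6], [4,6], [5,6]
  2-simplices (2): [0,1,5], [3,4,6]

giving chain groups C_0 ≅ Z^7, C_1 ≅ Z^9, C_2 ≅ Z^2.

∂_1: C_1 → C_0 maps an edge to its endpoints' difference, ∂[p,q] = q − p.
As a 7×9 matrix over Z this has rank 6, with invariant factors (1,1,1,1,1,1).

∂_2: C_2 → C_1 acts by ∂[p,q,r] = [q,r] − [p,r] + [p,q]. For instance
  ∂[0,1,5] = [1,5] − [0,5] + [0,1],
  ∂[3,4,6] = [4,6] − [3,6] + [3,4].
The 9×2 boundary matrix has rank 2 and Smith normal form diag(1,1).

Reading off H_k = ker ∂_k / im ∂_{k+1}:

  H_0: rank C_0 − rank ∂_1 = 7 − 6 = 1, and the invariant factors of ∂_1 are all 1, so H_0 = Z.
  H_1: rank ker ∂_1 − rank ∂_2 = (9 − 6) − 2 = 1, and the invariant factors of ∂_2 are all 1, so H_1 = Z.
  H_2: rank ker ∂_2 − rank ∂_3 = (2 − 2) − 0 = 0, and there is no ∂_3, so H_2 = 0.

As a check, the Euler characteristic is 7 − 9 + 2 = 0, which agrees with 1 − 1 + 0 = 0.

Hence the Betti numbers are b_0 = 1, b_1 = 1, b_2 = 0.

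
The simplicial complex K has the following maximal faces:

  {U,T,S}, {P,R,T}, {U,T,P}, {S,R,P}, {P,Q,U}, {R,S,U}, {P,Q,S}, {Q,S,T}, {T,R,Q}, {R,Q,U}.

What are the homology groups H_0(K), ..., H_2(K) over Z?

H_0 = Z,  H_1 = Z/2,  H_2 = 0.

We work with the vertex ordering P < Q < R < S < T < U. The simplices of K, each written with vertices in increasing order, are:

  0-simplices (6): P, Q, R, S, T, U
  1-simplices (15): PQ, PR, PS, PT, PU, QR, QS, QT, QU, RS, RT, RU, ST, SU, TU
  2-simplices (10): PQS, PQU, PRS, PRT, PTU, QRT, QRU, QST, RSU, STU

Hence C_0 ≅ Z^6, C_1 ≅ Z^15, C_2 ≅ Z^10.

Boundary ∂_1: C_1 → C_0 is given by ∂[p,q] = [q] − [p]. For instance
  ∂PQ = Q − P.
The 6×15 boundary matrix has rank 5 and Smith normal form diag(1,1,1,1,1).

Boundary ∂_2: C_2 → C_1 acts by ∂[p,q,r] = [q,r] − [p,r] + [p,q]. For instance
  ∂PQS = QS − PS + PQ,
  ∂PRT = RT − PT + PR.
This gives a 15×10 integer matrix of rank 10; reducing to Smith normal form yields diagonal entries (1,1,1,1,1,1,1,1,1,2).

Reading off H_k = ker ∂_k / im ∂_{k+1}:

  H_0: rank C_0 − rank ∂_1 = 6 − 5 = 1, and the invariant factors of ∂_1 are all 1, so H_0 = Z.
  H_1: rank ker ∂_1 − rank ∂_2 = (15 − 5) − 10 = 0, and ∂_2 has invariant factor 2 > 1, so H_1 = Z/2.
  H_2: rank ker ∂_2 − rank ∂_3 = (10 − 10) − 0 = 0, and there is no ∂_3, so H_2 = 0.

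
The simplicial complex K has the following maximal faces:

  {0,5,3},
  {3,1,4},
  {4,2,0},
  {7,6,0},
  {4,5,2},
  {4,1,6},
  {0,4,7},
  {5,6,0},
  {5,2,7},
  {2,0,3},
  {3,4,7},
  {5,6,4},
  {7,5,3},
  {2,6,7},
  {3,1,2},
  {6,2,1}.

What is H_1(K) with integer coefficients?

K has 8 vertices, 24 edges, 16 triangles.
rank ∂_1 = 7, rank ∂_2 = 15 ⇒ b_1 = 24 − 7 − 15 = 2; all invariant factors of ∂_2 are 1 so no torsion. So H_1 ≅ Z^2.

H_1 ≅ Z^2.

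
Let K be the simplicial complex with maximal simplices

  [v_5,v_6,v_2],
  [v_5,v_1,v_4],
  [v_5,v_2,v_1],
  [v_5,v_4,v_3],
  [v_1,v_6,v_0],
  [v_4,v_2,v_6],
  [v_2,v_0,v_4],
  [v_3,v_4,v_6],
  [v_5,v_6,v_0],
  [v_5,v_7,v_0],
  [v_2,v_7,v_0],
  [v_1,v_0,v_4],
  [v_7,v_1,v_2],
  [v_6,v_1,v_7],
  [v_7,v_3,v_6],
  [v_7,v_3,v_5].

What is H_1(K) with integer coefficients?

H_1 ≅ Z^2.

We work with the vertex ordering v_0 < v_1 < v_2 < v_3 < v_4 < v_5 < v_6 < v_7. The simplices of K, each written with vertices in increasing order, are:

  0-simplices (8): [v_0], [v_1], [v_2], [v_3], [v_4], [v_5], [v_6], [v_7]
  1-simplices (24): (24 of them)
  2-simplices (16): (16 of them)

Hence C_0 ≅ Z^8, C_1 ≅ Z^24, C_2 ≅ Z^16.

Boundary ∂_1: C_1 → C_0 maps an edge to its endpoints' difference, ∂[p,q] = q − p.
This gives a 8×24 integer matrix of rank 7; reducing to Smith normal form yields diagonal entries (1,1,1,1,1,1,1).

The boundary map ∂_2: C_2 → C_1 sends each 2-simplex [p,q,r] to [q,r] − [p,r] + [p,q]. For instance
  ∂[v_3,v_4,v_5] = [v_4,v_5] − [v_3,v_5] + [v_3,v_4],
  ∂[v_0,v_5,v_6] = [v_5,v_6] − [v_0,v_6] + [v_0,v_5].
This gives a 24×16 integer matrix of rank 15; reducing to Smith normal form yields diagonal entries (1,1,1,1,1,1,1,1,1,1,1,1,1,1,1).

From H_k ≅ ker(∂_k) / im(∂_{k+1}) we obtain:

  H_1: rank ker ∂_1 − rank ∂_2 = (24 − 7) − 15 = 2, and the invariant factors of ∂_2 are all 1, so H_1 ≅ Z^2.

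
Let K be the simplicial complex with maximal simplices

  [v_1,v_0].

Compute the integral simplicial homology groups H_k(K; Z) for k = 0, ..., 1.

We work with the vertex ordering v_0 < v_1. The simplices of K, each written with vertices in increasing order, are:

  0-simplices (2): [v_0], [v_1]
  1-simplices (1): [v_0,v_1]

Hence C_0 ≅ Z^2, C_1 ≅ Z^1.

∂_1: C_1 → C_0 maps an edge to its endpoints' difference, ∂[p,q] = q − p.
This gives a 2×1 integer matrix of rank 1; reducing to Smith normal form yields diagonal entries (1).

From H_k ≅ ker(∂_k) / im(∂_{k+1}) we obtain:

  H_0: rank C_0 − rank ∂_1 = 2 − 1 = 1, and the invariant factors of ∂_1 are all 1, so H_0 ≅ Z.
  H_1: rank ker ∂_1 − rank ∂_2 = (1 − 1) − 0 = 0, and there is no ∂_2, so H_1 ≅ 0.

H_0 = Z,  H_1 = 0.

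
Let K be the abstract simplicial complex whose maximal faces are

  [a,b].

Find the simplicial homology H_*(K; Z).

H_0 ≅ Z,  H_1 = 0.

K has 2 vertices, 1 edge.
rank ∂_0 = 0, rank ∂_1 = 1 ⇒ b_0 = 2 − 0 − 1 = 1; all invariant factors of ∂_1 are 1 so no torsion. So H_0 = Z.
rank ∂_1 = 1, rank ∂_2 = 0 ⇒ b_1 = 1 − 1 − 0 = 0. So H_1 = 0.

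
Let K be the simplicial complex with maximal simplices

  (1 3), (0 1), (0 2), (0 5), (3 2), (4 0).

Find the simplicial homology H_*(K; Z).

H_0 ≅ Z,  H_1 ≅ Z.

K has 6 vertices, 6 edges.
rank ∂_0 = 0, rank ∂_1 = 5 ⇒ b_0 = 6 − 0 − 5 = 1; all invariant factors of ∂_1 are 1 so no torsion. So H_0 = Z.
rank ∂_1 = 5, rank ∂_2 = 0 ⇒ b_1 = 6 − 5 − 0 = 1. So H_1 = Z.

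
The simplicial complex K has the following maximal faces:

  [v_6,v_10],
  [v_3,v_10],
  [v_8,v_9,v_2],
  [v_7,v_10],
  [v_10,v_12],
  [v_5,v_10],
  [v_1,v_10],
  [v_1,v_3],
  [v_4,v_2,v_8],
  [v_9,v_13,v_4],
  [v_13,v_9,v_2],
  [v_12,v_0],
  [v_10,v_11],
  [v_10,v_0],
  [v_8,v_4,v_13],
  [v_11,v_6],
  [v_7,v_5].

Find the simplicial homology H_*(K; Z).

Take the total order v_0 < v_1 < v_2 < v_3 < v_4 < v_5 < v_6 < v_7 < v_8 < v_9 < v_10 < v_11 < v_12 < v_13 on the vertex set. Then K (dimension 2) consists of the simplices:

  0-simplices (14): [v_0], [v_1], [v_2], [v_3], [v_4], [v_5], [v_6], [v_7], [v_8], [v_9], [v_10], [v_11], [v_12], [v_13]
  1-simplices (22): (22 of them)
  2-simplices (5): [v_2,v_4,v_8], [v_2,v_8,v_9], [v_2,v_9,v_13], [v_4,v_8,v_13], [v_4,v_9,v_13]

so the chain groups are C_0 ≅ Z^14, C_1 ≅ Z^22, C_2 ≅ Z^5.

Boundary ∂_1: C_1 → C_0 is given by ∂[p,q] = [q] − [p]. For instance
  ∂[v_2,v_13] = [v_13] − [v_2].
The resulting 14×22 matrix has rank 12, and its Smith normal form has invariant factors (1,1,1,1,1,1,1,1,1,1,1,1).

Boundary ∂_2: C_2 → C_1 acts by ∂[p,q,r] = [q,r] − [p,r] + [p,q]. For instance
  ∂[v_4,v_9,v_13] = [v_9,v_13] − [v_4,v_13] + [v_4,v_9],
  ∂[v_2,v_4,v_8] = [v_4,v_8] − [v_2,v_8] + [v_2,v_4].
This gives a 22×5 integer matrix of rank 5; reducing to Smith normal form yields diagonal entries (1,1,1,1,1).

From H_k ≅ ker(∂_k) / im(∂_{k+1}) we obtain:

  H_0: rank C_0 − rank ∂_1 = 14 − 12 = 2, and the invariant factors of ∂_1 are all 1, so H_0 = Z^2.
  H_1: rank ker ∂_1 − rank ∂_2 = (22 − 12) − 5 = 5, and the invariant factors of ∂_2 are all 1, so H_1 = Z^5.
  H_2: rank ker ∂_2 − rank ∂_3 = (5 − 5) − 0 = 0, and there is no ∂_3, so H_2 = 0.

As a check, the Euler characteristic is 14 − 22 + 5 = -3, which agrees with 2 − 5 + 0 = -3.

H_0 ≅ Z^2,  H_1 ≅ Z^5,  H_2 = 0.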